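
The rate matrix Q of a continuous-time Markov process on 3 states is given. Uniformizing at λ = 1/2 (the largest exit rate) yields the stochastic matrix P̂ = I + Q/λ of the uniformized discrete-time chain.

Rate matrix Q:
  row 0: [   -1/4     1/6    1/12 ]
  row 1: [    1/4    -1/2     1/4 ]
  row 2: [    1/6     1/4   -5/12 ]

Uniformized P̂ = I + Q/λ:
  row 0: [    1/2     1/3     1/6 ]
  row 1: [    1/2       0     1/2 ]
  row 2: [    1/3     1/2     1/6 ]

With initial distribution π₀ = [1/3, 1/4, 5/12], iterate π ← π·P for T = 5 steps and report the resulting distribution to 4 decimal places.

t=0: π = [0.3333, 0.2500, 0.4167]
t=1: π = [0.4306, 0.3194, 0.2500]
t=2: π = [0.4583, 0.2685, 0.2731]
t=3: π = [0.4545, 0.2894, 0.2562]
t=4: π = [0.4573, 0.2796, 0.2631]
t=5: π = [0.4561, 0.2840, 0.2599]

π = [0.4561, 0.2840, 0.2599]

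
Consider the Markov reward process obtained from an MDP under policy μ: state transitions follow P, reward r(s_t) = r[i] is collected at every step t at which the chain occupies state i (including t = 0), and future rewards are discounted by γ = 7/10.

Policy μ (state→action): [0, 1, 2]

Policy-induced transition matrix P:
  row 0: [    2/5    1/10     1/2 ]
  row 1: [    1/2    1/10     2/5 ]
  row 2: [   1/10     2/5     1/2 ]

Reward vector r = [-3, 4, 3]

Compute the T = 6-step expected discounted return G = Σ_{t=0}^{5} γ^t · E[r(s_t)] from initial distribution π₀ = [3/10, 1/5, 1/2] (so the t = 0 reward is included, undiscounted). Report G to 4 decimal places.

G = 4.4705

t=0: π = [0.3000, 0.2000, 0.5000], E[r] = 1.4000, γ^t·E[r] = 1.400000, running G = 1.400000
t=1: π = [0.2700, 0.2500, 0.4800], E[r] = 1.6300, γ^t·E[r] = 1.141000, running G = 2.541000
t=2: π = [0.2810, 0.2440, 0.4750], E[r] = 1.5580, γ^t·E[r] = 0.763420, running G = 3.304420
t=3: π = [0.2819, 0.2425, 0.4756], E[r] = 1.5511, γ^t·E[r] = 0.532027, running G = 3.836447
t=4: π = [0.2816, 0.2427, 0.4758], E[r] = 1.5533, γ^t·E[r] = 0.372938, running G = 4.209385
t=5: π = [0.2815, 0.2427, 0.4757], E[r] = 1.5535, γ^t·E[r] = 0.261091, running G = 4.470476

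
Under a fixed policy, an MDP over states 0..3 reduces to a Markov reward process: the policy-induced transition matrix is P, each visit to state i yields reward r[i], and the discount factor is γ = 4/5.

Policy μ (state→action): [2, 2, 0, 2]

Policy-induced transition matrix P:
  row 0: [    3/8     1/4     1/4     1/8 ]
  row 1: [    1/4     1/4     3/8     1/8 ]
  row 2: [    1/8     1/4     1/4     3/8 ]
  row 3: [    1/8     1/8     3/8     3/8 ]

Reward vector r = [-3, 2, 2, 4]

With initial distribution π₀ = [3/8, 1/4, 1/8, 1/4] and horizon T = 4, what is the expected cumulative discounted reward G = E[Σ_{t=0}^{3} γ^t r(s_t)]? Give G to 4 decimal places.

t=0: π = [0.3750, 0.2500, 0.1250, 0.2500], E[r] = 0.6250, γ^t·E[r] = 0.625000, running G = 0.625000
t=1: π = [0.2500, 0.2188, 0.3125, 0.2188], E[r] = 1.1875, γ^t·E[r] = 0.950000, running G = 1.575000
t=2: π = [0.2148, 0.2227, 0.3047, 0.2578], E[r] = 1.4414, γ^t·E[r] = 0.922500, running G = 2.497500
t=3: π = [0.2065, 0.2178, 0.3101, 0.2656], E[r] = 1.4985, γ^t·E[r] = 0.767250, running G = 3.264750

G = 3.2648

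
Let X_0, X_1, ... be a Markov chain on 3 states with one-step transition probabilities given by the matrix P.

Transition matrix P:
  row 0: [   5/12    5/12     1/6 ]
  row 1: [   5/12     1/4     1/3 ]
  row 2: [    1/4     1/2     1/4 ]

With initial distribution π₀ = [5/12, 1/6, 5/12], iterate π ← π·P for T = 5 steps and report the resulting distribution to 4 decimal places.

π = [0.3750, 0.3751, 0.2499]

t=0: π = [0.4167, 0.1667, 0.4167]
t=1: π = [0.3472, 0.4236, 0.2292]
t=2: π = [0.3785, 0.3652, 0.2564]
t=3: π = [0.3739, 0.3772, 0.2489]
t=4: π = [0.3752, 0.3745, 0.2503]
t=5: π = [0.3750, 0.3751, 0.2499]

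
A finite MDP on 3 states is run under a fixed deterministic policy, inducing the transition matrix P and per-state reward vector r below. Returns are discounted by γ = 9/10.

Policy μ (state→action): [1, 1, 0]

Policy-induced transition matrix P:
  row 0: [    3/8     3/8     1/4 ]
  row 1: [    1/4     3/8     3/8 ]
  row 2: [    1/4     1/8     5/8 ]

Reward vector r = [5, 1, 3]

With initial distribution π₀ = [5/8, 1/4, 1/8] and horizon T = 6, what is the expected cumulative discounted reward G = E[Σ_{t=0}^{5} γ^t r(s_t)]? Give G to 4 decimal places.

G = 14.8534

t=0: π = [0.6250, 0.2500, 0.1250], E[r] = 3.7500, γ^t·E[r] = 3.750000, running G = 3.750000
t=1: π = [0.3281, 0.3438, 0.3281], E[r] = 2.9688, γ^t·E[r] = 2.671875, running G = 6.421875
t=2: π = [0.2910, 0.2930, 0.4160], E[r] = 2.9961, γ^t·E[r] = 2.426836, running G = 8.848711
t=3: π = [0.2864, 0.2710, 0.4426], E[r] = 3.0308, γ^t·E[r] = 2.209425, running G = 11.058136
t=4: π = [0.2858, 0.2643, 0.4499], E[r] = 3.0429, γ^t·E[r] = 1.996452, running G = 13.054588
t=5: π = [0.2857, 0.2625, 0.4517], E[r] = 3.0464, γ^t·E[r] = 1.798856, running G = 14.853444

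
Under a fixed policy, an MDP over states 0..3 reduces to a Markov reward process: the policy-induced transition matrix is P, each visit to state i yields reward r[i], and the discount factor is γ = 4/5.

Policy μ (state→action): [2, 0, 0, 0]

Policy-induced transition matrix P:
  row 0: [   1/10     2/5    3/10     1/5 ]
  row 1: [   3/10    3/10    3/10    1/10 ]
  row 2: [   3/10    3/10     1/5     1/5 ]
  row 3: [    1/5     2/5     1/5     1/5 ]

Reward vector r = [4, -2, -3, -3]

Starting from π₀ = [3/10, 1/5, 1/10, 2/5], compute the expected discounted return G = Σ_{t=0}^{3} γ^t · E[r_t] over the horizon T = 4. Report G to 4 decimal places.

G = -2.8219

t=0: π = [0.3000, 0.2000, 0.1000, 0.4000], E[r] = -0.7000, γ^t·E[r] = -0.700000, running G = -0.700000
t=1: π = [0.2000, 0.3700, 0.2500, 0.1800], E[r] = -1.2300, γ^t·E[r] = -0.984000, running G = -1.684000
t=2: π = [0.2420, 0.3380, 0.2570, 0.1630], E[r] = -0.9680, γ^t·E[r] = -0.619520, running G = -2.303520
t=3: π = [0.2353, 0.3405, 0.2580, 0.1662], E[r] = -1.0124, γ^t·E[r] = -0.518349, running G = -2.821869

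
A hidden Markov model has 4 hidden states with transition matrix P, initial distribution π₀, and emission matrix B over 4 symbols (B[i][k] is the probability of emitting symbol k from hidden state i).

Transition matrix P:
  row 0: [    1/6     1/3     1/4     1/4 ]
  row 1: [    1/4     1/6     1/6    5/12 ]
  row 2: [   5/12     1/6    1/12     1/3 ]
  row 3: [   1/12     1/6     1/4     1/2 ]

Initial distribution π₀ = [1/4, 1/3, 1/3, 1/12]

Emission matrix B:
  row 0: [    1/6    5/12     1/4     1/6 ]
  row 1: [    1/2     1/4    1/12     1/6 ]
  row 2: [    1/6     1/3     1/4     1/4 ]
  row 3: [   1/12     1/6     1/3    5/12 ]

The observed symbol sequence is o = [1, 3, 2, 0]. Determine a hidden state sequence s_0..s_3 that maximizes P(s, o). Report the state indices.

path = [2, 3, 3, 1]

t=0: δ = [1.042e-01, 8.333e-02, 1.111e-01, 1.389e-02]  (obs o_0=1)
t=1: δ = [7.716e-03, 5.787e-03, 6.510e-03, 1.543e-02]  ψ = [2, 0, 0, 2]  (obs o_1=3)
t=2: δ = [6.782e-04, 2.143e-04, 9.645e-04, 2.572e-03]  ψ = [2, 0, 3, 3]  (obs o_2=2)
t=3: δ = [6.698e-05, 2.143e-04, 1.072e-04, 1.072e-04]  ψ = [2, 3, 3, 3]  (obs o_3=0)
backtrack: best end state = 1; path = [2, 3, 3, 1]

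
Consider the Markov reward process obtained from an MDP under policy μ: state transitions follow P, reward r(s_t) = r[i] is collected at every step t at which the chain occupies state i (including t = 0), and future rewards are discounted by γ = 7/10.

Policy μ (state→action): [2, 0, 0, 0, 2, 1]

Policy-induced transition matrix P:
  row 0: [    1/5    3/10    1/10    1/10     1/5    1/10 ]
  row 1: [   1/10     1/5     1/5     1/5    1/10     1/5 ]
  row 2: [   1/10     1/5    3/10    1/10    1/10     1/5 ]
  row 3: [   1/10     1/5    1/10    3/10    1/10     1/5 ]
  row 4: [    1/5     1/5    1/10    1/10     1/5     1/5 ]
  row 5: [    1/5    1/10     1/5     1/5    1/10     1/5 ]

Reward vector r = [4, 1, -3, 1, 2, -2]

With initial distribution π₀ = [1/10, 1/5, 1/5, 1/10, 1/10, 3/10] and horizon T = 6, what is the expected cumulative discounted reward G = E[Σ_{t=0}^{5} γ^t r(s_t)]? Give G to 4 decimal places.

G = 0.2580

t=0: π = [0.1000, 0.2000, 0.2000, 0.1000, 0.1000, 0.3000], E[r] = -0.3000, γ^t·E[r] = -0.300000, running G = -0.300000
t=1: π = [0.1500, 0.1800, 0.1900, 0.1700, 0.1200, 0.1900], E[r] = 0.2400, γ^t·E[r] = 0.168000, running G = -0.132000
t=2: π = [0.1460, 0.1960, 0.1750, 0.1710, 0.1270, 0.1850], E[r] = 0.3100, γ^t·E[r] = 0.151900, running G = 0.019900
t=3: π = [0.1458, 0.1961, 0.1731, 0.1723, 0.1273, 0.1854], E[r] = 0.3161, γ^t·E[r] = 0.108422, running G = 0.128322
t=4: π = [0.1459, 0.1960, 0.1728, 0.1726, 0.1273, 0.1854], E[r] = 0.3175, γ^t·E[r] = 0.076237, running G = 0.204559
t=5: π = [0.1459, 0.1960, 0.1727, 0.1727, 0.1273, 0.1854], E[r] = 0.3178, γ^t·E[r] = 0.053420, running G = 0.257979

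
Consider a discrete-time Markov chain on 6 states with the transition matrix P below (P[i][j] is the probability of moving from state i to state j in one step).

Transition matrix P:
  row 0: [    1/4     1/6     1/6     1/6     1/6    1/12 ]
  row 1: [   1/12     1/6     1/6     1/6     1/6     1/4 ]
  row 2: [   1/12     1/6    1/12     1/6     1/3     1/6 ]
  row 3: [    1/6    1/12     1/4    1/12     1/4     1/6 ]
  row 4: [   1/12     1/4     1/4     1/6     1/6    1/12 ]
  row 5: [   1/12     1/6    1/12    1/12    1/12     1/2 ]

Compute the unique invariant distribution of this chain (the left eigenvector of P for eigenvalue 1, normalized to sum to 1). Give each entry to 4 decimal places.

Balance equations π_j = Σ_i π_i·P[i][j]:
  π_0 = 1/4·π_0 + 1/12·π_1 + 1/12·π_2 + 1/6·π_3 + 1/12·π_4 + 1/12·π_5
  π_1 = 1/6·π_0 + 1/6·π_1 + 1/6·π_2 + 1/12·π_3 + 1/4·π_4 + 1/6·π_5
  π_2 = 1/6·π_0 + 1/6·π_1 + 1/12·π_2 + 1/4·π_3 + 1/4·π_4 + 1/12·π_5
  π_3 = 1/6·π_0 + 1/6·π_1 + 1/6·π_2 + 1/12·π_3 + 1/6·π_4 + 1/12·π_5
  π_4 = 1/6·π_0 + 1/6·π_1 + 1/3·π_2 + 1/4·π_3 + 1/6·π_4 + 1/12·π_5
  normalize: π_0 + π_1 + π_2 + π_3 + π_4 + π_5 = 1
Solving the linear system gives exactly π = [699/6154, 1051/6154, 494/3077, 418/3077, 570/3077, 720/3077].

π = [0.1136, 0.1708, 0.1605, 0.1358, 0.1852, 0.2340]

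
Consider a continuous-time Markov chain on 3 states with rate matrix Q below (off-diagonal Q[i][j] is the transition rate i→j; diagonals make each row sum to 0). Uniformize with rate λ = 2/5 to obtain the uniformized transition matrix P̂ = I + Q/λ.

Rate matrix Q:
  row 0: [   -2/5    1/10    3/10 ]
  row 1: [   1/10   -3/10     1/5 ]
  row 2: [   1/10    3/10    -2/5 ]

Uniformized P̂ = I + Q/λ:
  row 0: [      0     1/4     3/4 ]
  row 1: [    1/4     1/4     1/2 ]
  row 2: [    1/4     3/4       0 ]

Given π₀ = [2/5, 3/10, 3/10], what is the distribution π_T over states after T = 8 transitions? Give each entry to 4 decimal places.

t=0: π = [0.4000, 0.3000, 0.3000]
t=1: π = [0.1500, 0.4000, 0.4500]
t=2: π = [0.2125, 0.4750, 0.3125]
t=3: π = [0.1969, 0.4063, 0.3969]
t=4: π = [0.2008, 0.4484, 0.3508]
t=5: π = [0.1998, 0.4254, 0.3748]
t=6: π = [0.2000, 0.4374, 0.3625]
t=7: π = [0.2000, 0.4313, 0.3687]
t=8: π = [0.2000, 0.4344, 0.3656]

π = [0.2000, 0.4344, 0.3656]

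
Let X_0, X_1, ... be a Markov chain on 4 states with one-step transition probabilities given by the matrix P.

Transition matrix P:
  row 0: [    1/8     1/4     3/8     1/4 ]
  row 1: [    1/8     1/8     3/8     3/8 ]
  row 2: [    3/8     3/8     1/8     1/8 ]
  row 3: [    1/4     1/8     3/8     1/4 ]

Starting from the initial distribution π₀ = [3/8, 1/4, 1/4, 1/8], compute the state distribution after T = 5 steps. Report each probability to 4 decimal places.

t=0: π = [0.3750, 0.2500, 0.2500, 0.1250]
t=1: π = [0.2031, 0.2344, 0.3125, 0.2500]
t=2: π = [0.2344, 0.2285, 0.2969, 0.2402]
t=3: π = [0.2292, 0.2285, 0.3008, 0.2415]
t=4: π = [0.2304, 0.2289, 0.2998, 0.2410]
t=5: π = [0.2301, 0.2287, 0.3000, 0.2411]

π = [0.2301, 0.2287, 0.3000, 0.2411]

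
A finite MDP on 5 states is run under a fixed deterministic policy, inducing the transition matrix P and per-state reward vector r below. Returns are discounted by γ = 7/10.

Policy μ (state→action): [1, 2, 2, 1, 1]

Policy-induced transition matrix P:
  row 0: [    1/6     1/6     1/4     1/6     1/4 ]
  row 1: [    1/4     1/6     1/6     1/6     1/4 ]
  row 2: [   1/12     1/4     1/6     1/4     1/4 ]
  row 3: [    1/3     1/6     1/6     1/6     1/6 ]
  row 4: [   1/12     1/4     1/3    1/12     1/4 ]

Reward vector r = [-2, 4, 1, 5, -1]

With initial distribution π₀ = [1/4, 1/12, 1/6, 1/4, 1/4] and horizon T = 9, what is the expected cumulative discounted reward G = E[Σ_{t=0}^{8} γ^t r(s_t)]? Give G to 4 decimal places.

t=0: π = [0.2500, 0.0833, 0.1667, 0.2500, 0.2500], E[r] = 1.0000, γ^t·E[r] = 1.000000, running G = 1.000000
t=1: π = [0.1806, 0.2014, 0.2292, 0.1597, 0.2292], E[r] = 1.2431, γ^t·E[r] = 0.870139, running G = 1.870139
t=2: π = [0.1719, 0.2049, 0.2199, 0.1667, 0.2367], E[r] = 1.2922, γ^t·E[r] = 0.633200, running G = 2.503339
t=3: π = [0.1735, 0.2047, 0.2204, 0.1653, 0.2361], E[r] = 1.2826, γ^t·E[r] = 0.439932, running G = 2.943271
t=4: π = [0.1732, 0.2047, 0.2205, 0.1654, 0.2362], E[r] = 1.2834, γ^t·E[r] = 0.308156, running G = 3.251427
t=5: π = [0.1732, 0.2047, 0.2205, 0.1654, 0.2362], E[r] = 1.2835, γ^t·E[r] = 0.215712, running G = 3.467139
t=6: π = [0.1732, 0.2047, 0.2205, 0.1654, 0.2362], E[r] = 1.2835, γ^t·E[r] = 0.150998, running G = 3.618138
t=7: π = [0.1732, 0.2047, 0.2205, 0.1654, 0.2362], E[r] = 1.2835, γ^t·E[r] = 0.105699, running G = 3.723837
t=8: π = [0.1732, 0.2047, 0.2205, 0.1654, 0.2362], E[r] = 1.2835, γ^t·E[r] = 0.073989, running G = 3.797826

G = 3.7978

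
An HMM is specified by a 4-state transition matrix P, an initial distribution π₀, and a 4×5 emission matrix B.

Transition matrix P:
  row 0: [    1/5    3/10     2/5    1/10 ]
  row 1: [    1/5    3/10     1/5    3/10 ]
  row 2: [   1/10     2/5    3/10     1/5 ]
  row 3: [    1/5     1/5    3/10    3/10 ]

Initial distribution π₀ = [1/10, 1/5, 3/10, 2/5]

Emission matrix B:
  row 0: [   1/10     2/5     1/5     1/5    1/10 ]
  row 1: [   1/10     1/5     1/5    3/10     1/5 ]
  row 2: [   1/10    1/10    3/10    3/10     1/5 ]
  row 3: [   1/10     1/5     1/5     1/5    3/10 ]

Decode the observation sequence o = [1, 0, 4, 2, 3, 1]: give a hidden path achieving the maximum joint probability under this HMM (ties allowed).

t=0: δ = [4.000e-02, 4.000e-02, 3.000e-02, 8.000e-02]  (obs o_0=1)
t=1: δ = [1.600e-03, 1.600e-03, 2.400e-03, 2.400e-03]  ψ = [3, 3, 3, 3]  (obs o_1=0)
t=2: δ = [4.800e-05, 1.920e-04, 1.440e-04, 2.160e-04]  ψ = [3, 2, 2, 3]  (obs o_2=4)
t=3: δ = [8.640e-06, 1.152e-05, 1.944e-05, 1.296e-05]  ψ = [3, 1, 3, 3]  (obs o_3=2)
t=4: δ = [5.184e-07, 2.333e-06, 1.750e-06, 7.776e-07]  ψ = [3, 2, 2, 2]  (obs o_4=3)
t=5: δ = [1.866e-07, 1.400e-07, 5.249e-08, 1.400e-07]  ψ = [1, 1, 2, 1]  (obs o_5=1)
backtrack: best end state = 0; path = [3, 3, 3, 2, 1, 0]

path = [3, 3, 3, 2, 1, 0]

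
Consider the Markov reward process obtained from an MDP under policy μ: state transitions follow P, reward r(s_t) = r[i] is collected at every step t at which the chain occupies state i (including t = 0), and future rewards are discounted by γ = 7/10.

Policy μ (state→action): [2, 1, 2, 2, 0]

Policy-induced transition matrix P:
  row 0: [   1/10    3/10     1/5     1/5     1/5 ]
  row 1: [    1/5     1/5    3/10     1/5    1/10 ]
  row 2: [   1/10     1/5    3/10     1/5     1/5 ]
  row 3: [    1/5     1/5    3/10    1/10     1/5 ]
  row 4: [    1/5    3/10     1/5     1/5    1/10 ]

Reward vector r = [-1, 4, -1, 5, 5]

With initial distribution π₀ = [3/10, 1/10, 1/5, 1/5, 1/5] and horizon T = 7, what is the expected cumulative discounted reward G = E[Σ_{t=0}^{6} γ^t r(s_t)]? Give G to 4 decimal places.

G = 6.5474

t=0: π = [0.3000, 0.1000, 0.2000, 0.2000, 0.2000], E[r] = 1.9000, γ^t·E[r] = 1.900000, running G = 1.900000
t=1: π = [0.1500, 0.2500, 0.2500, 0.1800, 0.1700], E[r] = 2.3500, γ^t·E[r] = 1.645000, running G = 3.545000
t=2: π = [0.1600, 0.2320, 0.2680, 0.1820, 0.1580], E[r] = 2.2000, γ^t·E[r] = 1.078000, running G = 4.623000
t=3: π = [0.1572, 0.2318, 0.2682, 0.1818, 0.1610], E[r] = 2.2158, γ^t·E[r] = 0.760019, running G = 5.383019
t=4: π = [0.1575, 0.2318, 0.2682, 0.1818, 0.1607], E[r] = 2.2143, γ^t·E[r] = 0.531663, running G = 5.914682
t=5: π = [0.1574, 0.2318, 0.2682, 0.1818, 0.1607], E[r] = 2.2145, γ^t·E[r] = 0.372187, running G = 6.286869
t=6: π = [0.1574, 0.2318, 0.2682, 0.1818, 0.1607], E[r] = 2.2145, γ^t·E[r] = 0.260529, running G = 6.547398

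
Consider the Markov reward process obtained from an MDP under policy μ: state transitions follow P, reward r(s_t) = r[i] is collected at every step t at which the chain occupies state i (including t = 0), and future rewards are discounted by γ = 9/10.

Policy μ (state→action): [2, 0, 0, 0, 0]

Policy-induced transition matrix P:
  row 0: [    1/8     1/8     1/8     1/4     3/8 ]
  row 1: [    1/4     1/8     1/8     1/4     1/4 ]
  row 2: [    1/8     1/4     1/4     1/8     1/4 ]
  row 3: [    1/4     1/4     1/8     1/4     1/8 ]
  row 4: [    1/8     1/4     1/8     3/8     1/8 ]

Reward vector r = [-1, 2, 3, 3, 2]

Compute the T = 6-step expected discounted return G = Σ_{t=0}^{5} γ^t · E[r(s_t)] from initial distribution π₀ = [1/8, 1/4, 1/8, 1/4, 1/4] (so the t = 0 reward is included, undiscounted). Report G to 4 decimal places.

G = 8.8207

t=0: π = [0.1250, 0.2500, 0.1250, 0.2500, 0.2500], E[r] = 2.0000, γ^t·E[r] = 2.000000, running G = 2.000000
t=1: π = [0.1875, 0.2031, 0.1406, 0.2656, 0.2031], E[r] = 1.8438, γ^t·E[r] = 1.659375, running G = 3.659375
t=2: π = [0.1836, 0.2012, 0.1426, 0.2578, 0.2148], E[r] = 1.8496, γ^t·E[r] = 1.498184, running G = 5.157559
t=3: π = [0.1824, 0.2019, 0.1428, 0.2590, 0.2139], E[r] = 1.8547, γ^t·E[r] = 1.352103, running G = 6.509661
t=4: π = [0.1826, 0.2020, 0.1429, 0.2589, 0.2137], E[r] = 1.8539, γ^t·E[r] = 1.216332, running G = 7.725993
t=5: π = [0.1826, 0.2019, 0.1429, 0.2589, 0.2138], E[r] = 1.8539, γ^t·E[r] = 1.094705, running G = 8.820699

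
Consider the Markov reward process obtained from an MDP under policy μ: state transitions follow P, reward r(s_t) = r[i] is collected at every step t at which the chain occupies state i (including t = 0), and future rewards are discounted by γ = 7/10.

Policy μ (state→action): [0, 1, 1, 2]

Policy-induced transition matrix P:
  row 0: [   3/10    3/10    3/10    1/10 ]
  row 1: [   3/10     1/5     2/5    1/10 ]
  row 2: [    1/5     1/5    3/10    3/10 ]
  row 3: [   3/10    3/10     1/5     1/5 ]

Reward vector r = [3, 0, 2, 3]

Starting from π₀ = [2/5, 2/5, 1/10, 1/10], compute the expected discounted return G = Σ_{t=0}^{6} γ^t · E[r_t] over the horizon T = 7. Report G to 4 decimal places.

G = 5.7076

t=0: π = [0.4000, 0.4000, 0.1000, 0.1000], E[r] = 1.7000, γ^t·E[r] = 1.700000, running G = 1.700000
t=1: π = [0.2900, 0.2500, 0.3300, 0.1300], E[r] = 1.9200, γ^t·E[r] = 1.344000, running G = 3.044000
t=2: π = [0.2670, 0.2420, 0.3120, 0.1790], E[r] = 1.9620, γ^t·E[r] = 0.961380, running G = 4.005380
t=3: π = [0.2688, 0.2446, 0.3063, 0.1803], E[r] = 1.9599, γ^t·E[r] = 0.672246, running G = 4.677626
t=4: π = [0.2694, 0.2449, 0.3064, 0.1793], E[r] = 1.9588, γ^t·E[r] = 0.470317, running G = 5.147943
t=5: π = [0.2694, 0.2449, 0.3066, 0.1792], E[r] = 1.9588, γ^t·E[r] = 0.329222, running G = 5.477165
t=6: π = [0.2693, 0.2449, 0.3066, 0.1792], E[r] = 1.9589, γ^t·E[r] = 0.230458, running G = 5.707624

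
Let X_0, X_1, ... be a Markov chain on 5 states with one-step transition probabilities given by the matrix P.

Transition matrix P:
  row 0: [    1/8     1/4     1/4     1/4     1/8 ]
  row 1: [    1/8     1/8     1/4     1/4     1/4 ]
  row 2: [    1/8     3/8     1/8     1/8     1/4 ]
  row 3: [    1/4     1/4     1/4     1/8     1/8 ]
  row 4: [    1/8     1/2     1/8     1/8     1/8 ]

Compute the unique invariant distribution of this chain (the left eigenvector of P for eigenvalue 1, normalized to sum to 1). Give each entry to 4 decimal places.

π = [0.1474, 0.2859, 0.2016, 0.1792, 0.1859]

Balance equations π_j = Σ_i π_i·P[i][j]:
  π_0 = 1/8·π_0 + 1/8·π_1 + 1/8·π_2 + 1/4·π_3 + 1/8·π_4
  π_1 = 1/4·π_0 + 1/8·π_1 + 3/8·π_2 + 1/4·π_3 + 1/2·π_4
  π_2 = 1/4·π_0 + 1/4·π_1 + 1/8·π_2 + 1/4·π_3 + 1/8·π_4
  π_3 = 1/4·π_0 + 1/4·π_1 + 1/8·π_2 + 1/8·π_3 + 1/8·π_4
  normalize: π_0 + π_1 + π_2 + π_3 + π_4 = 1
Solving the linear system gives exactly π = [283/1920, 183/640, 129/640, 43/240, 119/640].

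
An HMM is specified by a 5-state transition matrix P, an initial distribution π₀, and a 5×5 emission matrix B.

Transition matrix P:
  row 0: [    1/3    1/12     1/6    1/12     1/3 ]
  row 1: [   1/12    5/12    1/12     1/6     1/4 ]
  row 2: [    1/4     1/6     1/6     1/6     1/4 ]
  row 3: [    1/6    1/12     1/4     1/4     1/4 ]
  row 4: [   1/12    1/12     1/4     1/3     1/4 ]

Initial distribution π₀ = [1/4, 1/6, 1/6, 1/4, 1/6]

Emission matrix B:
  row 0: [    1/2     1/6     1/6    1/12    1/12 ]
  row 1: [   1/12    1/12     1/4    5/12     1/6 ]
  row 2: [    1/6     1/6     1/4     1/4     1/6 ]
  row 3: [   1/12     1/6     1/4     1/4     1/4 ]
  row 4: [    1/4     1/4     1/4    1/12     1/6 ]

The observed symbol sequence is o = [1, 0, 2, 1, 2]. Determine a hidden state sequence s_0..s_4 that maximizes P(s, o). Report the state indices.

path = [0, 0, 4, 4, 3]

t=0: δ = [4.167e-02, 1.389e-02, 2.778e-02, 4.167e-02, 4.167e-02]  (obs o_0=1)
t=1: δ = [6.944e-03, 4.823e-04, 1.736e-03, 1.157e-03, 3.472e-03]  ψ = [0, 1, 3, 4, 0]  (obs o_1=0)
t=2: δ = [3.858e-04, 1.447e-04, 2.894e-04, 2.894e-04, 5.787e-04]  ψ = [0, 0, 0, 4, 0]  (obs o_2=2)
t=3: δ = [2.143e-05, 5.023e-06, 2.411e-05, 3.215e-05, 3.617e-05]  ψ = [0, 1, 4, 4, 4]  (obs o_3=1)
t=4: δ = [1.191e-06, 1.005e-06, 2.261e-06, 3.014e-06, 2.261e-06]  ψ = [0, 2, 4, 4, 4]  (obs o_4=2)
backtrack: best end state = 3; path = [0, 0, 4, 4, 3]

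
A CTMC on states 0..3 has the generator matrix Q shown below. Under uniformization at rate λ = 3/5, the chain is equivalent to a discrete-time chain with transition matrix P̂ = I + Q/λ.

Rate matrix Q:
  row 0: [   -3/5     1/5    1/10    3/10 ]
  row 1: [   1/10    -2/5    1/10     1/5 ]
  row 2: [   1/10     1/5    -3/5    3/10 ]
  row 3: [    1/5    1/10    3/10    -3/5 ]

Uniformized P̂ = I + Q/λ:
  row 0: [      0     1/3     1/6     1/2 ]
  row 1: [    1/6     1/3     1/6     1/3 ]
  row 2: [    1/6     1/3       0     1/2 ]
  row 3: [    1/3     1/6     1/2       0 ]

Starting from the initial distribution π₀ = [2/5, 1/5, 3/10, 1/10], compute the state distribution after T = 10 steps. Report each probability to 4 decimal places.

t=0: π = [0.4000, 0.2000, 0.3000, 0.1000]
t=1: π = [0.1167, 0.3167, 0.1500, 0.4167]
t=2: π = [0.2167, 0.2639, 0.2806, 0.2389]
t=3: π = [0.1704, 0.2935, 0.1995, 0.3366]
t=4: π = [0.1944, 0.2772, 0.2456, 0.2828]
t=5: π = [0.1814, 0.2862, 0.2200, 0.3124]
t=6: π = [0.1885, 0.2813, 0.2341, 0.2961]
t=7: π = [0.1846, 0.2840, 0.2263, 0.3051]
t=8: π = [0.1867, 0.2825, 0.2306, 0.3001]
t=9: π = [0.1856, 0.2833, 0.2283, 0.3029]
t=10: π = [0.1862, 0.2829, 0.2296, 0.3014]

π = [0.1862, 0.2829, 0.2296, 0.3014]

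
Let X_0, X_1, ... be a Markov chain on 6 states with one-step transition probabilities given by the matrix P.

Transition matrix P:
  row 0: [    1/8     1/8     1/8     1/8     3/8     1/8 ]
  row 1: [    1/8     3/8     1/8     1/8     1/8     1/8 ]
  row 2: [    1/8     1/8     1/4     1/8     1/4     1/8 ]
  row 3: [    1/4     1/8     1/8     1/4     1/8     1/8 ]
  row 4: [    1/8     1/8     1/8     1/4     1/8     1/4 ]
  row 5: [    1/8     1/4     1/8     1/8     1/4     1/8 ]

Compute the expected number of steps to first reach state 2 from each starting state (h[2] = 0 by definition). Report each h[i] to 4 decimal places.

First-step conditioning: h[2] = 0; for i ≠ 2, h[i] = 1 + Σ_k P[i][k]·h[k].
  h[0] = 1 + 1/8·h[0] + 1/8·h[1] + 1/8·h[3] + 3/8·h[4] + 1/8·h[5]
  h[1] = 1 + 1/8·h[0] + 3/8·h[1] + 1/8·h[3] + 1/8·h[4] + 1/8·h[5]
  h[3] = 1 + 1/4·h[0] + 1/8·h[1] + 1/4·h[3] + 1/8·h[4] + 1/8·h[5]
  h[4] = 1 + 1/8·h[0] + 1/8·h[1] + 1/4·h[3] + 1/8·h[4] + 1/4·h[5]
  h[5] = 1 + 1/8·h[0] + 1/4·h[1] + 1/8·h[3] + 1/4·h[4] + 1/8·h[5]
Solving the 5×5 linear system over states ≠ 2 gives exactly h = [8, 8, 0, 8, 8, 8] (h[2] = 0 is the target).

h = [8.0000, 8.0000, 0.0000, 8.0000, 8.0000, 8.0000]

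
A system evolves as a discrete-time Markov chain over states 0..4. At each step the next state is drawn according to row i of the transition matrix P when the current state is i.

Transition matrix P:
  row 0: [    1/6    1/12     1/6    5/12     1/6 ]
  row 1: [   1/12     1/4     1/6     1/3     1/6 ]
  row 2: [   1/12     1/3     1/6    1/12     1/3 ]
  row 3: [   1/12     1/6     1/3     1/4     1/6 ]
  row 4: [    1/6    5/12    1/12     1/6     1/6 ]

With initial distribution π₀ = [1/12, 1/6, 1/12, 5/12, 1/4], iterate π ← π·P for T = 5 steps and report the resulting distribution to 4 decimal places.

t=0: π = [0.0833, 0.1667, 0.0833, 0.4167, 0.2500]
t=1: π = [0.1111, 0.2500, 0.2153, 0.2431, 0.1806]
t=2: π = [0.1076, 0.2593, 0.1921, 0.2384, 0.2025]
t=3: π = [0.1092, 0.2620, 0.1895, 0.2406, 0.1987]
t=4: π = [0.1090, 0.2607, 0.1902, 0.2419, 0.1983]
t=5: π = [0.1089, 0.2606, 0.1905, 0.2417, 0.1984]

π = [0.1089, 0.2606, 0.1905, 0.2417, 0.1984]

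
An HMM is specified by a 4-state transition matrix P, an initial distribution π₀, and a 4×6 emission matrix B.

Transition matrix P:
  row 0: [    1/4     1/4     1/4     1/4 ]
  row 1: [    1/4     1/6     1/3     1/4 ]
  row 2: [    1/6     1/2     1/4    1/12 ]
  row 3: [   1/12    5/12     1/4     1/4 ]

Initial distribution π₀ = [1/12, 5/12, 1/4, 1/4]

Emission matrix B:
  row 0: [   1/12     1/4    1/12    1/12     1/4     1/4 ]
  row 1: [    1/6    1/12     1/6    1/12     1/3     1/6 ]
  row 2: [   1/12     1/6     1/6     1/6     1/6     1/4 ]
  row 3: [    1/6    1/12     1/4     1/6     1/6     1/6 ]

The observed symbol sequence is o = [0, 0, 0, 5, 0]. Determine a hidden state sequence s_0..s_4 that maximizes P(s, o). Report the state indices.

t=0: δ = [6.944e-03, 6.944e-02, 2.083e-02, 4.167e-02]  (obs o_0=0)
t=1: δ = [1.447e-03, 2.894e-03, 1.929e-03, 2.894e-03]  ψ = [1, 3, 1, 1]  (obs o_1=0)
t=2: δ = [6.028e-05, 2.009e-04, 8.038e-05, 1.206e-04]  ψ = [1, 3, 1, 1]  (obs o_2=0)
t=3: δ = [1.256e-05, 8.372e-06, 1.674e-05, 8.372e-06]  ψ = [1, 3, 1, 1]  (obs o_3=5)
t=4: δ = [2.616e-07, 1.395e-06, 3.489e-07, 5.233e-07]  ψ = [0, 2, 2, 0]  (obs o_4=0)
backtrack: best end state = 1; path = [1, 3, 1, 2, 1]

path = [1, 3, 1, 2, 1]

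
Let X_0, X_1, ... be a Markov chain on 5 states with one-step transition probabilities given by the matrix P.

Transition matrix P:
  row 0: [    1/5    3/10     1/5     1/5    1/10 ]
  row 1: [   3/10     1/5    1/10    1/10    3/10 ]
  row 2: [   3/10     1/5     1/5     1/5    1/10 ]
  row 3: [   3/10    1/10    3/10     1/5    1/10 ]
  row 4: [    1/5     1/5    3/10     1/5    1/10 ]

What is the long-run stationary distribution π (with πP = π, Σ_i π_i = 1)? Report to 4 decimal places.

π = [0.2599, 0.2081, 0.2113, 0.1792, 0.1416]

Balance equations π_j = Σ_i π_i·P[i][j]:
  π_0 = 1/5·π_0 + 3/10·π_1 + 3/10·π_2 + 3/10·π_3 + 1/5·π_4
  π_1 = 3/10·π_0 + 1/5·π_1 + 1/5·π_2 + 1/10·π_3 + 1/5·π_4
  π_2 = 1/5·π_0 + 1/10·π_1 + 1/5·π_2 + 3/10·π_3 + 3/10·π_4
  π_3 = 1/5·π_0 + 1/10·π_1 + 1/5·π_2 + 1/5·π_3 + 1/5·π_4
  normalize: π_0 + π_1 + π_2 + π_3 + π_4 = 1
Solving the linear system gives exactly π = [567/2182, 227/1091, 461/2182, 391/2182, 309/2182].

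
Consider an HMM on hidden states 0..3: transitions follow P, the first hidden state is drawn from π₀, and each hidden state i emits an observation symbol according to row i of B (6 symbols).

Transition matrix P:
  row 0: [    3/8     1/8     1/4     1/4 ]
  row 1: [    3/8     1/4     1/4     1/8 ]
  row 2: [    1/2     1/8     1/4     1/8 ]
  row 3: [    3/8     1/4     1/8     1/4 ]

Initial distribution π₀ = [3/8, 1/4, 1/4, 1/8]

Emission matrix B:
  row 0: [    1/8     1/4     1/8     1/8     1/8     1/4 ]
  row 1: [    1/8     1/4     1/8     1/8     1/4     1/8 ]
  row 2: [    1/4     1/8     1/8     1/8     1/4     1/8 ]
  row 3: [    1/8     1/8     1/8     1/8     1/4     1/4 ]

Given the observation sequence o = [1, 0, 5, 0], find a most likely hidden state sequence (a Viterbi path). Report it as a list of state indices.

t=0: δ = [9.375e-02, 6.250e-02, 3.125e-02, 1.562e-02]  (obs o_0=1)
t=1: δ = [4.395e-03, 1.953e-03, 5.859e-03, 2.930e-03]  ψ = [0, 1, 0, 0]  (obs o_1=0)
t=2: δ = [7.324e-04, 9.155e-05, 1.831e-04, 2.747e-04]  ψ = [2, 2, 2, 0]  (obs o_2=5)
t=3: δ = [3.433e-05, 1.144e-05, 4.578e-05, 2.289e-05]  ψ = [0, 0, 0, 0]  (obs o_3=0)
backtrack: best end state = 2; path = [0, 2, 0, 2]

path = [0, 2, 0, 2]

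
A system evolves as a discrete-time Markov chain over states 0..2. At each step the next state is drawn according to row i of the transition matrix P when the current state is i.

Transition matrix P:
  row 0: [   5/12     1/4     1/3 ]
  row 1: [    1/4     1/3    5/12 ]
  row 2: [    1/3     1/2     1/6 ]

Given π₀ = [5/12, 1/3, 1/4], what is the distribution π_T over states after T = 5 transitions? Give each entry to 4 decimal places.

t=0: π = [0.4167, 0.3333, 0.2500]
t=1: π = [0.3403, 0.3403, 0.3194]
t=2: π = [0.3333, 0.3582, 0.3084]
t=3: π = [0.3313, 0.3570, 0.3118]
t=4: π = [0.3312, 0.3577, 0.3111]
t=5: π = [0.3311, 0.3576, 0.3113]

π = [0.3311, 0.3576, 0.3113]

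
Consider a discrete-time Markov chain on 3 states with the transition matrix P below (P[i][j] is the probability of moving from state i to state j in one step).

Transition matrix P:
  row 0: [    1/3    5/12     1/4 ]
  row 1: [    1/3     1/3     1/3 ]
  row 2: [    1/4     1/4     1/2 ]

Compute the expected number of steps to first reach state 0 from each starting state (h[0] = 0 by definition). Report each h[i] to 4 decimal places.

First-step conditioning: h[0] = 0; for i ≠ 0, h[i] = 1 + Σ_k P[i][k]·h[k].
  h[1] = 1 + 1/3·h[1] + 1/3·h[2]
  h[2] = 1 + 1/4·h[1] + 1/2·h[2]
Solving the 2×2 linear system over states ≠ 0 gives exactly h = [0, 10/3, 11/3] (h[0] = 0 is the target).

h = [0.0000, 3.3333, 3.6667]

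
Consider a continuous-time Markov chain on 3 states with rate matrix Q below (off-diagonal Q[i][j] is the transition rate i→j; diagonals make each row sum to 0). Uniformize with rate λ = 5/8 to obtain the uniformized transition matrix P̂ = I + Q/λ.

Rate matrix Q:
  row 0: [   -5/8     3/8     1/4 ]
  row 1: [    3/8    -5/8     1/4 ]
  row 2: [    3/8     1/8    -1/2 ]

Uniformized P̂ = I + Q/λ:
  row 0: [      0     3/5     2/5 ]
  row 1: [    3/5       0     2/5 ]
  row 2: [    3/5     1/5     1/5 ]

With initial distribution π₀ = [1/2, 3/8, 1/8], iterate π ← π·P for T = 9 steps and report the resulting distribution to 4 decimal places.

t=0: π = [0.5000, 0.3750, 0.1250]
t=1: π = [0.3000, 0.3250, 0.3750]
t=2: π = [0.4200, 0.2550, 0.3250]
t=3: π = [0.3480, 0.3170, 0.3350]
t=4: π = [0.3912, 0.2758, 0.3330]
t=5: π = [0.3653, 0.3013, 0.3334]
t=6: π = [0.3808, 0.2858, 0.3333]
t=7: π = [0.3715, 0.2952, 0.3333]
t=8: π = [0.3771, 0.2896, 0.3333]
t=9: π = [0.3737, 0.2929, 0.3333]

π = [0.3737, 0.2929, 0.3333]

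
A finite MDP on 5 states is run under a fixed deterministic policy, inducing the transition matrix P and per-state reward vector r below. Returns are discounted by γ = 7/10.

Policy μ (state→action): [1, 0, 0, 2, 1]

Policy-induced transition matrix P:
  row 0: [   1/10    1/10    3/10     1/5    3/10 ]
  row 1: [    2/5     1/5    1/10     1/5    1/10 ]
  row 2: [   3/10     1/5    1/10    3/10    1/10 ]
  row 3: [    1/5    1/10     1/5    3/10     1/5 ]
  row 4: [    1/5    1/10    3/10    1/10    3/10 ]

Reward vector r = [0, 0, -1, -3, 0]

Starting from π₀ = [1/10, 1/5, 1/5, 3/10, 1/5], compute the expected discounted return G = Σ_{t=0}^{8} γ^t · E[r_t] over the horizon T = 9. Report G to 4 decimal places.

t=0: π = [0.1000, 0.2000, 0.2000, 0.3000, 0.2000], E[r] = -1.1000, γ^t·E[r] = -1.100000, running G = -1.100000
t=1: π = [0.2500, 0.1400, 0.1900, 0.2300, 0.1900], E[r] = -0.8800, γ^t·E[r] = -0.616000, running G = -1.716000
t=2: π = [0.2220, 0.1330, 0.2110, 0.2230, 0.2110], E[r] = -0.8800, γ^t·E[r] = -0.431200, running G = -2.147200
t=3: π = [0.2255, 0.1344, 0.2089, 0.2223, 0.2089], E[r] = -0.8758, γ^t·E[r] = -0.300399, running G = -2.447599
t=4: π = [0.2252, 0.1343, 0.2091, 0.2222, 0.2091], E[r] = -0.8758, γ^t·E[r] = -0.210280, running G = -2.657879
t=5: π = [0.2253, 0.1343, 0.2091, 0.2222, 0.2091], E[r] = -0.8758, γ^t·E[r] = -0.147189, running G = -2.805068
t=6: π = [0.2253, 0.1343, 0.2091, 0.2222, 0.2091], E[r] = -0.8758, γ^t·E[r] = -0.103032, running G = -2.908100
t=7: π = [0.2253, 0.1343, 0.2091, 0.2222, 0.2091], E[r] = -0.8758, γ^t·E[r] = -0.072122, running G = -2.980222
t=8: π = [0.2253, 0.1343, 0.2091, 0.2222, 0.2091], E[r] = -0.8758, γ^t·E[r] = -0.050486, running G = -3.030708

G = -3.0307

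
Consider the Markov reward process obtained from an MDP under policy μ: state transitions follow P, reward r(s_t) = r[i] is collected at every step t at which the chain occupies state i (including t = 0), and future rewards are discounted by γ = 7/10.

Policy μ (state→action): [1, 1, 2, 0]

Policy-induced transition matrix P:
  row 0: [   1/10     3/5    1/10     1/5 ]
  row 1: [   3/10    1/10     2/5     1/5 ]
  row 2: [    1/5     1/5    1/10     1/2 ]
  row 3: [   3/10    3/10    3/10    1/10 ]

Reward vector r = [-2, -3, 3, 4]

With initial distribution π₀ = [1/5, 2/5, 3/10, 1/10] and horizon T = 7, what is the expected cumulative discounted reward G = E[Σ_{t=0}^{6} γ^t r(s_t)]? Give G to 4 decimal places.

G = 0.6192

t=0: π = [0.2000, 0.4000, 0.3000, 0.1000], E[r] = -0.3000, γ^t·E[r] = -0.300000, running G = -0.300000
t=1: π = [0.2300, 0.2500, 0.2400, 0.2800], E[r] = 0.6300, γ^t·E[r] = 0.441000, running G = 0.141000
t=2: π = [0.2300, 0.2950, 0.2310, 0.2440], E[r] = 0.3240, γ^t·E[r] = 0.158760, running G = 0.299760
t=3: π = [0.2309, 0.2869, 0.2373, 0.2449], E[r] = 0.3690, γ^t·E[r] = 0.126567, running G = 0.426327
t=4: π = [0.2301, 0.2882, 0.2351, 0.2467], E[r] = 0.3673, γ^t·E[r] = 0.088186, running G = 0.514513
t=5: π = [0.2305, 0.2879, 0.2358, 0.2458], E[r] = 0.3661, γ^t·E[r] = 0.061534, running G = 0.576047
t=6: π = [0.2303, 0.2880, 0.2355, 0.2462], E[r] = 0.3666, γ^t·E[r] = 0.043131, running G = 0.619178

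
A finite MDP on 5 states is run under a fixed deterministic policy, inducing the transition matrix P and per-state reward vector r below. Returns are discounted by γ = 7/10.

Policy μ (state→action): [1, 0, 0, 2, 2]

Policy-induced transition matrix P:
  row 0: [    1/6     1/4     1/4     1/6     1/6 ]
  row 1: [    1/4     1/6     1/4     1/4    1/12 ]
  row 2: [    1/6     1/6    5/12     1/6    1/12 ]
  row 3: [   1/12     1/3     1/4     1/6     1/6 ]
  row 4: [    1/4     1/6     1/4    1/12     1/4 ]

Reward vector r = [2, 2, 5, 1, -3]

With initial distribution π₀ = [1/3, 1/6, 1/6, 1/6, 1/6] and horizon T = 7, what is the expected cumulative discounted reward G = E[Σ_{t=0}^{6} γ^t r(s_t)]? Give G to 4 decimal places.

t=0: π = [0.3333, 0.1667, 0.1667, 0.1667, 0.1667], E[r] = 1.5000, γ^t·E[r] = 1.500000, running G = 1.500000
t=1: π = [0.1806, 0.2222, 0.2778, 0.1667, 0.1528], E[r] = 1.9028, γ^t·E[r] = 1.331944, running G = 2.831944
t=2: π = [0.1840, 0.2095, 0.2963, 0.1725, 0.1377], E[r] = 2.0278, γ^t·E[r] = 0.993611, running G = 3.825556
t=3: π = [0.1812, 0.2107, 0.2994, 0.1726, 0.1360], E[r] = 2.0455, γ^t·E[r] = 0.701615, running G = 4.527171
t=4: π = [0.1812, 0.2105, 0.2999, 0.1729, 0.1355], E[r] = 2.0494, γ^t·E[r] = 0.492049, running G = 5.019220
t=5: π = [0.1811, 0.2106, 0.3000, 0.1729, 0.1354], E[r] = 2.0499, γ^t·E[r] = 0.344531, running G = 5.363750
t=6: π = [0.1811, 0.2106, 0.3000, 0.1729, 0.1354], E[r] = 2.0500, γ^t·E[r] = 0.241185, running G = 5.604935

G = 5.6049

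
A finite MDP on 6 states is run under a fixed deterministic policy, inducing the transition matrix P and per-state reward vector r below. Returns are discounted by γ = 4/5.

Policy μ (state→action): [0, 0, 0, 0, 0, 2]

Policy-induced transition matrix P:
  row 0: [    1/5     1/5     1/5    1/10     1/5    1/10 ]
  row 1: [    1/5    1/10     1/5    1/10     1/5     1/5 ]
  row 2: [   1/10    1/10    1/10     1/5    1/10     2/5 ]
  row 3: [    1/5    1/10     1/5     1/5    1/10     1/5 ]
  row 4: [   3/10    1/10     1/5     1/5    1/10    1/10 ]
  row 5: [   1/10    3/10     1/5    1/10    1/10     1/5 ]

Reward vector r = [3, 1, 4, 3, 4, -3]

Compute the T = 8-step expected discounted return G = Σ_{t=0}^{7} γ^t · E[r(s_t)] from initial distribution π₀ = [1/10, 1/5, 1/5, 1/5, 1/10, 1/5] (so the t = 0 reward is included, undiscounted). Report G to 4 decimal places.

G = 7.2119

t=0: π = [0.1000, 0.2000, 0.2000, 0.2000, 0.1000, 0.2000], E[r] = 1.7000, γ^t·E[r] = 1.700000, running G = 1.700000
t=1: π = [0.1700, 0.1500, 0.1800, 0.1500, 0.1300, 0.2200], E[r] = 1.6900, γ^t·E[r] = 1.352000, running G = 3.052000
t=2: π = [0.1730, 0.1610, 0.1820, 0.1460, 0.1320, 0.2060], E[r] = 1.7560, γ^t·E[r] = 1.123840, running G = 4.175840
t=3: π = [0.1744, 0.1585, 0.1818, 0.1460, 0.1334, 0.2059], E[r] = 1.7628, γ^t·E[r] = 0.902554, running G = 5.078394
t=4: π = [0.1746, 0.1586, 0.1818, 0.1461, 0.1333, 0.2056], E[r] = 1.7644, γ^t·E[r] = 0.722694, running G = 5.801088
t=5: π = [0.1746, 0.1586, 0.1818, 0.1461, 0.1333, 0.2056], E[r] = 1.7645, γ^t·E[r] = 0.578199, running G = 6.379287
t=6: π = [0.1746, 0.1586, 0.1818, 0.1461, 0.1333, 0.2056], E[r] = 1.7645, γ^t·E[r] = 0.462566, running G = 6.841852
t=7: π = [0.1746, 0.1586, 0.1818, 0.1461, 0.1333, 0.2056], E[r] = 1.7646, γ^t·E[r] = 0.370053, running G = 7.211906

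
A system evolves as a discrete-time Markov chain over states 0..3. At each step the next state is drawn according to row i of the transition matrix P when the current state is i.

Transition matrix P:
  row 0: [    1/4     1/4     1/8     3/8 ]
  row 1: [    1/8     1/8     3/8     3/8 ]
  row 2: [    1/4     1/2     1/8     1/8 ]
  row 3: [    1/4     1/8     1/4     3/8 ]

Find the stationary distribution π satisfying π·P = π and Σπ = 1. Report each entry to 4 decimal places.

Balance equations π_j = Σ_i π_i·P[i][j]:
  π_0 = 1/4·π_0 + 1/8·π_1 + 1/4·π_2 + 1/4·π_3
  π_1 = 1/4·π_0 + 1/8·π_1 + 1/2·π_2 + 1/8·π_3
  π_2 = 1/8·π_0 + 3/8·π_1 + 1/8·π_2 + 1/4·π_3
  normalize: π_0 + π_1 + π_2 + π_3 = 1
Solving the linear system gives exactly π = [41/186, 22/93, 125/558, 89/279].

π = [0.2204, 0.2366, 0.2240, 0.3190]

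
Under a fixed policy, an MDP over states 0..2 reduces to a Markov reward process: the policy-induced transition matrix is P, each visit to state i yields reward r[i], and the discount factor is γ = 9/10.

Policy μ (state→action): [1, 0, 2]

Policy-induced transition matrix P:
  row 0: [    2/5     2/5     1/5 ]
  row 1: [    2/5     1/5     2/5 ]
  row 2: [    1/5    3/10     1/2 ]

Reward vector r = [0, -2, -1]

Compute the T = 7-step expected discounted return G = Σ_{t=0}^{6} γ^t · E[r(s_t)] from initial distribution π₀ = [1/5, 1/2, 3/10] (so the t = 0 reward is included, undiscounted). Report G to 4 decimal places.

t=0: π = [0.2000, 0.5000, 0.3000], E[r] = -1.3000, γ^t·E[r] = -1.300000, running G = -1.300000
t=1: π = [0.3400, 0.2700, 0.3900], E[r] = -0.9300, γ^t·E[r] = -0.837000, running G = -2.137000
t=2: π = [0.3220, 0.3070, 0.3710], E[r] = -0.9850, γ^t·E[r] = -0.797850, running G = -2.934850
t=3: π = [0.3258, 0.3015, 0.3727], E[r] = -0.9757, γ^t·E[r] = -0.711285, running G = -3.646135
t=4: π = [0.3255, 0.3024, 0.3721], E[r] = -0.9770, γ^t·E[r] = -0.640990, running G = -4.287125
t=5: π = [0.3256, 0.3023, 0.3721], E[r] = -0.9767, γ^t·E[r] = -0.576746, running G = -4.863872
t=6: π = [0.3256, 0.3023, 0.3721], E[r] = -0.9768, γ^t·E[r] = -0.519086, running G = -5.382957

G = -5.3830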